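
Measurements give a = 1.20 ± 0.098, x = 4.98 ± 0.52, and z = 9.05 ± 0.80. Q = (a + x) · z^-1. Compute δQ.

0.0840

Let u = a + x = 6.18. δu = √(δa² + δx²) = √(0.00960 + 0.270) = 0.529, so δu/u = 0.0856.
Q is then a monomial in u, z:
δQ/Q = √((δu/u)² + (-1·δz/z)²) = √(0.00733 + 0.00781) = 0.123
Q = 0.683, so δQ = 0.123 × 0.683 = 0.0840.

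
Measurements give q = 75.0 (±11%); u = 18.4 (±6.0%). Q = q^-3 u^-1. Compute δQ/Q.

0.335

Since Q is a product/quotient, work with relative uncertainties:
  (-3·δq/q)² = (-3×0.110)² = 0.109;  (-1·δu/u)² = (-1×0.0600)² = 0.00360
δQ/Q = √(0.113) = 0.335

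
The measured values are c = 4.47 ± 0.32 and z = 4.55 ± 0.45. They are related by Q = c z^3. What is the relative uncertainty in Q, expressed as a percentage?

30.5%

Relative error in a monomial: (δQ/Q)² = Σ (nᵢ · δxᵢ/xᵢ)².
  (1·δc/c)² = (1×0.0716)² = 0.00512;  (3·δz/z)² = (3×0.0989)² = 0.0880
δQ/Q = √(0.0932) = 0.305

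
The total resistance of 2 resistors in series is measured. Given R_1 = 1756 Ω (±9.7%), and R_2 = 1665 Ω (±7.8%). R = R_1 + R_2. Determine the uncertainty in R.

Sums and differences: (δR)² = Σ (cᵢ δxᵢ)².
  (δR_1)² = 29000;  (δR_2)² = 16900
δR = √(45900) = 214 Ω

214 Ω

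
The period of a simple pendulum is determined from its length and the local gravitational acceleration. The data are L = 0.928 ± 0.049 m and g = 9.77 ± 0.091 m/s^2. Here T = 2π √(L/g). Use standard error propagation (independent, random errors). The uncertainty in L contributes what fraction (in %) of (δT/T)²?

(δT/T)² = (½·δL/L)² + (−½·δg/g)²
  L term: (0.5×0.0528)² = 0.000697
  g term: (-0.5×0.00931)² = 2.17e-05
Total = 0.000719. Share from L = 0.000697/0.000719 = 0.970.

97.0%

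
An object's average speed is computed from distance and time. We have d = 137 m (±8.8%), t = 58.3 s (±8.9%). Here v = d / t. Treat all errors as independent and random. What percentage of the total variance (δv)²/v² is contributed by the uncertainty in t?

50.6%

(δv/v)² = (1·δd/d)² + (-1·δt/t)²
  d term: (1×0.0880)² = 0.00774
  t term: (-1×0.0890)² = 0.00792
Total = 0.0157. Share from t = 0.00792/0.0157 = 0.506.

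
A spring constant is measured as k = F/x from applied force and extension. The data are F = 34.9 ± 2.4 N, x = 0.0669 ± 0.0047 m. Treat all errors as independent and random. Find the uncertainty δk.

For a monomial k ∝ F, x^-1, fractional errors add in quadrature:
  (1·δF/F)² = (1×0.0688)² = 0.00473;  (-1·δx/x)² = (-1×0.0703)² = 0.00494
δk/k = √(0.00966) = 0.0983
k = 522 N/m, so δk = 0.0983 × 522 = 51.3 N/m.

51.3 N/m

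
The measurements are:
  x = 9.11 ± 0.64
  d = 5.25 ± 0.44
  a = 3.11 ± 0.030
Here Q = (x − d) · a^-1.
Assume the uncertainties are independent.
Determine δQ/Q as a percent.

20.1%

Let u = x − d = 3.86. δu = √(δx² + δd²) = √(0.410 + 0.194) = 0.777, so δu/u = 0.201.
Q is then a monomial in u, a:
δQ/Q = √((δu/u)² + (-1·δa/a)²) = √(0.0405 + 9.31e-05) = 0.201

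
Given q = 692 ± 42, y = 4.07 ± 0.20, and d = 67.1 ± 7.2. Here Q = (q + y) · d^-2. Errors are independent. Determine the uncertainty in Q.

0.0345

Let u = q + y = 696. δu = √(δq² + δy²) = √(1760 + 0.0400) = 42.0, so δu/u = 0.0603.
Q is then a monomial in u, d:
δQ/Q = √((δu/u)² + (-2·δd/d)²) = √(0.00364 + 0.0461) = 0.223
Q = 0.155, so δQ = 0.223 × 0.155 = 0.0345.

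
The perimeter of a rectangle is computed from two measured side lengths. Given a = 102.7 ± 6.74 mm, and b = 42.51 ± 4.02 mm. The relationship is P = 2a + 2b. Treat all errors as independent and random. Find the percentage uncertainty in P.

5.40%

Each term contributes (cᵢ δxᵢ)² to (δP)²:
  (2·δa)² = 182;  (2·δb)² = 64.6
δP = √(246) = 15.7 mm
P = 290.4 mm, so δP/P = 15.7/290.4 = 0.0540.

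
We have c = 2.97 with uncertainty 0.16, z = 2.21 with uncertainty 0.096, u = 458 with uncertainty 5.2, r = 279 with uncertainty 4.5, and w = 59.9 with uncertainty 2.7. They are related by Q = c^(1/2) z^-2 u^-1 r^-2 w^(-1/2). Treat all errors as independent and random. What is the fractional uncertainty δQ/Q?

0.0998

For a monomial Q ∝ c^(1/2), z^-2, u^-1, r^-2, w^(-1/2), fractional errors add in quadrature:
  (½·δc/c)² = (0.5×0.0539)² = 0.000726;  (-2·δz/z)² = (-2×0.0434)² = 0.00755;  (-1·δu/u)² = (-1×0.0114)² = 0.000129;  (-2·δr/r)² = (-2×0.0161)² = 0.00104;  (−½·δw/w)² = (-0.5×0.0451)² = 0.000508
δQ/Q = √(0.00995) = 0.0998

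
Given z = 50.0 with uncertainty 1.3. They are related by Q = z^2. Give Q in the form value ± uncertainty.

2500 ± 130

Each factor contributes (exponent × relative error)² to (δQ/Q)²:
  (2·δz/z)² = (2×0.0260)² = 0.00270
δQ/Q = √(0.00270) = 0.0520
Q = 2500, so δQ = 0.0520 × 2500 = 130.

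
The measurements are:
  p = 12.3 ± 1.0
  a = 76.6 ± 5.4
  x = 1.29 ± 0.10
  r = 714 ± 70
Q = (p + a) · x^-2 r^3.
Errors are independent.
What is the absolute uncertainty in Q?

Let u = p + a = 88.9. δu = √(δp² + δa²) = √(1.00 + 29.2) = 5.49, so δu/u = 0.0618.
Q is then a monomial in u, x, r:
δQ/Q = √((δu/u)² + (-2·δx/x)² + (3·δr/r)²) = √(0.00382 + 0.0240 + 0.0865) = 0.338
Q = 1.94e+10, so δQ = 0.338 × 1.94e+10 = 6.58e+09.

6.58e+09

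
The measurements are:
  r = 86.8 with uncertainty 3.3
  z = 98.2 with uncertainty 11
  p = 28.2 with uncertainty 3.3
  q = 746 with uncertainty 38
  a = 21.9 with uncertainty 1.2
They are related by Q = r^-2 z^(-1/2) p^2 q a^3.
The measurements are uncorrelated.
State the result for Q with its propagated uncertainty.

83500 ± 25500

For a monomial Q ∝ r^-2, z^(-1/2), p^2, q, a^3, fractional errors add in quadrature:
  (-2·δr/r)² = (-2×0.0380)² = 0.00578;  (−½·δz/z)² = (-0.5×0.112)² = 0.00314;  (2·δp/p)² = (2×0.117)² = 0.0548;  (1·δq/q)² = (1×0.0509)² = 0.00259;  (3·δa/a)² = (3×0.0548)² = 0.0270
δQ/Q = √(0.0933) = 0.305
Q = 83500, so δQ = 0.305 × 83500 = 25500.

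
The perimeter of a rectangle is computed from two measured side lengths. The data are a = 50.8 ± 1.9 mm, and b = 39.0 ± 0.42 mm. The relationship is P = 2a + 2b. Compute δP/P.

0.0217

Absolute uncertainties add in quadrature for a linear combination:
  (2·δa)² = 14.4;  (2·δb)² = 0.706
δP = √(15.1) = 3.89 mm
P = 180 mm, so δP/P = 3.89/180 = 0.0217.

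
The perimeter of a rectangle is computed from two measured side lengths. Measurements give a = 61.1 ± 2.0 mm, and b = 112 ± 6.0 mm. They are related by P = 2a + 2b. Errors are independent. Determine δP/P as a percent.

3.65%

Absolute uncertainties add in quadrature for a linear combination:
  (2·δa)² = 16.0;  (2·δb)² = 144
δP = √(160) = 12.6 mm
P = 346 mm, so δP/P = 12.6/346 = 0.0365.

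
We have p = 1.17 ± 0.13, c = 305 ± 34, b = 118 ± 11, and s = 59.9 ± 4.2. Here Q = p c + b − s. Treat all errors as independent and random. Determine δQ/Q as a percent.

13.8%

Let w = p·c = 357. δw/w = √((1·δp/p)² + (1·δc/c)²) = √(0.0123 + 0.0124) = 0.157, so δw = 56.2.
Q = w + b − s: δQ = √(δw² + δb² + δs²) = √(3150 + 121 + 17.6) = 57.4
Q = 415, so δQ/Q = 57.4/415 = 0.138.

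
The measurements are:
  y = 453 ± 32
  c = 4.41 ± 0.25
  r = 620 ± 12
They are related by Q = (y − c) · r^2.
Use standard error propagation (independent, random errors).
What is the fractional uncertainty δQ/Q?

Let u = y − c = 449. δu = √(δy² + δc²) = √(1020 + 0.0625) = 32.0, so δu/u = 0.0713.
Q is then a monomial in u, r:
δQ/Q = √((δu/u)² + (2·δr/r)²) = √(0.00509 + 0.00150) = 0.0812

0.0812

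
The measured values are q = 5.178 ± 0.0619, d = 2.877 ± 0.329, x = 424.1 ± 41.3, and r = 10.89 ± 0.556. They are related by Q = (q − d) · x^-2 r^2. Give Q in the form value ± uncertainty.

Let u = q − d = 2.301. δu = √(δq² + δd²) = √(0.00383 + 0.108) = 0.335, so δu/u = 0.145.
Q is then a monomial in u, x, r:
δQ/Q = √((δu/u)² + (-2·δx/x)² + (2·δr/r)²) = √(0.0212 + 0.0379 + 0.0104) = 0.264
Q = 0.001517, so δQ = 0.264 × 0.001517 = 0.000400.

0.001517 ± 0.000400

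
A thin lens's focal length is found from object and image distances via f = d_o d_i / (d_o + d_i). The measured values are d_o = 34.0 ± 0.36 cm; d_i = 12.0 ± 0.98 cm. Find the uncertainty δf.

0.536 cm

∂f/∂d_o = (d_i/(d_o+d_i))² = 0.0681;  ∂f/∂d_i = (d_o/(d_o+d_i))² = 0.546
δf = √((∂f/∂d_o · δd_o)² + (∂f/∂d_i · δd_i)²) = √(0.000600 + 0.287) = 0.536 cm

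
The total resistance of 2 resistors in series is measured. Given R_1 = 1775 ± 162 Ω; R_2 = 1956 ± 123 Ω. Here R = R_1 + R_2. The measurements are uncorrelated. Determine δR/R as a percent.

5.45%

R is a linear combination, so absolute uncertainties add in quadrature:
  (δR_1)² = 26200;  (δR_2)² = 15100
δR = √(41400) = 203 Ω
R = 3731 Ω, so δR/R = 203/3731 = 0.0545.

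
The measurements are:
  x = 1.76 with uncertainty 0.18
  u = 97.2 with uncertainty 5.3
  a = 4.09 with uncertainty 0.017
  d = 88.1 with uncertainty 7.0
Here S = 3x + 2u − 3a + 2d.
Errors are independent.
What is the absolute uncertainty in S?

17.6

Each term contributes (cᵢ δxᵢ)² to (δS)²:
  (3·δx)² = 0.292;  (2·δu)² = 112;  (3·δa)² = 0.00260;  (2·δd)² = 196
δS = √(309) = 17.6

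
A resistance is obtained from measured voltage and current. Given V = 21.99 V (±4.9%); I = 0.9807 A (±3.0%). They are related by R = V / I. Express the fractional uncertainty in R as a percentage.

Relative error in a monomial: (δR/R)² = Σ (nᵢ · δxᵢ/xᵢ)².
  (1·δV/V)² = (1×0.0490)² = 0.00240;  (-1·δI/I)² = (-1×0.0300)² = 0.000900
δR/R = √(0.00330) = 0.0575

5.75%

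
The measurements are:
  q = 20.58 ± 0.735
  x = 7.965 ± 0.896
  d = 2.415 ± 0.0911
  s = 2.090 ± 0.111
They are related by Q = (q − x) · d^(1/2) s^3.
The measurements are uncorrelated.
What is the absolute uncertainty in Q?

33.1

Let u = q − x = 12.61. δu = √(δq² + δx²) = √(0.540 + 0.803) = 1.16, so δu/u = 0.0919.
Q is then a monomial in u, d, s:
δQ/Q = √((δu/u)² + (½·δd/d)² + (3·δs/s)²) = √(0.00844 + 0.000356 + 0.0254) = 0.185
Q = 179.0, so δQ = 0.185 × 179.0 = 33.1.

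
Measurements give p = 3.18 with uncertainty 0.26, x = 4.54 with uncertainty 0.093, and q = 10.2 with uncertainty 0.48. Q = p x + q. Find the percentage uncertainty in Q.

Let w = p·x = 14.4. δw/w = √((1·δp/p)² + (1·δx/x)²) = √(0.00668 + 0.000420) = 0.0843, so δw = 1.22.
Q = w + q: δQ = √(δw² + δq²) = √(1.48 + 0.230) = 1.31
Q = 24.6, so δQ/Q = 1.31/24.6 = 0.0531.

5.31%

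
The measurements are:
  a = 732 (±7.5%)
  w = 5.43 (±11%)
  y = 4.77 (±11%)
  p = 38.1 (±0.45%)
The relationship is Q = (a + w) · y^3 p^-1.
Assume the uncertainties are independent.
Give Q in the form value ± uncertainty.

2100 ± 711

Let u = a + w = 737. δu = √(δa² + δw²) = √(3010 + 0.357) = 54.9, so δu/u = 0.0745.
Q is then a monomial in u, y, p:
δQ/Q = √((δu/u)² + (3·δy/y)² + (-1·δp/p)²) = √(0.00554 + 0.109 + 2.03e-05) = 0.338
Q = 2100, so δQ = 0.338 × 2100 = 711.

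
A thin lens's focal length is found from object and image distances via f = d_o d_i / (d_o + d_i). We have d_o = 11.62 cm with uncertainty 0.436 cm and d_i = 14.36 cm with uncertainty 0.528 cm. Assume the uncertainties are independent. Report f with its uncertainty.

∂f/∂d_o = (d_i/(d_o+d_i))² = 0.306;  ∂f/∂d_i = (d_o/(d_o+d_i))² = 0.200
δf = √((∂f/∂d_o · δd_o)² + (∂f/∂d_i · δd_i)²) = √(0.0177 + 0.0112) = 0.170 cm
f = 6.423 cm.

6.423 ± 0.170 cm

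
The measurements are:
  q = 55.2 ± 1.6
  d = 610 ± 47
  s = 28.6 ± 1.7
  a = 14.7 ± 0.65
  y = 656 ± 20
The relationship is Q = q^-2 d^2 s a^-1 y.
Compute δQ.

For a monomial Q ∝ q^-2, d^2, s, a^-1, y, fractional errors add in quadrature:
  (-2·δq/q)² = (-2×0.0290)² = 0.00336;  (2·δd/d)² = (2×0.0770)² = 0.0237;  (1·δs/s)² = (1×0.0594)² = 0.00353;  (-1·δa/a)² = (-1×0.0442)² = 0.00196;  (1·δy/y)² = (1×0.0305)² = 0.000930
δQ/Q = √(0.0335) = 0.183
Q = 1.56e+05, so δQ = 0.183 × 1.56e+05 = 28500.

28500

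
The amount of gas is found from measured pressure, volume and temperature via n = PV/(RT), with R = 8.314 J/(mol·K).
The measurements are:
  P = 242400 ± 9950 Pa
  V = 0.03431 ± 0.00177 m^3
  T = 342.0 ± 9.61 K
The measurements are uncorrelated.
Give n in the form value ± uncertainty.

2.925 ± 0.210 mol

n is a product of powers, so relative uncertainties combine in quadrature:
  (1·δP/P)² = (1×0.0410)² = 0.00168;  (1·δV/V)² = (1×0.0516)² = 0.00266;  (-1·δT/T)² = (-1×0.0281)² = 0.000790
δn/n = √(0.00514) = 0.0717
n = 2.925 mol, so δn = 0.0717 × 2.925 = 0.210 mol.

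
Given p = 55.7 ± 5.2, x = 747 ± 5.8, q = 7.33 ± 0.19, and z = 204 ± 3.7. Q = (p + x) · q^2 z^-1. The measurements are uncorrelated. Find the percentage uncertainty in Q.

Let u = p + x = 803. δu = √(δp² + δx²) = √(27.0 + 33.6) = 7.79, so δu/u = 0.00970.
Q is then a monomial in u, q, z:
δQ/Q = √((δu/u)² + (2·δq/q)² + (-1·δz/z)²) = √(9.42e-05 + 0.00269 + 0.000329) = 0.0558

5.58%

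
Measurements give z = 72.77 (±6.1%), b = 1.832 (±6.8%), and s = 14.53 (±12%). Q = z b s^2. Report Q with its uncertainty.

Since Q is a product/quotient, work with relative uncertainties:
  (1·δz/z)² = (1×0.0610)² = 0.00372;  (1·δb/b)² = (1×0.0680)² = 0.00462;  (2·δs/s)² = (2×0.120)² = 0.0576
δQ/Q = √(0.0659) = 0.257
Q = 28150, so δQ = 0.257 × 28150 = 7230.

28150 ± 7230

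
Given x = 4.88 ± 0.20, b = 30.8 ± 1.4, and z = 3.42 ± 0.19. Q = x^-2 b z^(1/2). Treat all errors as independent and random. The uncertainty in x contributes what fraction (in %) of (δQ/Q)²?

70.3%

(δQ/Q)² = (-2·δx/x)² + (1·δb/b)² + (½·δz/z)²
  x term: (-2×0.0410)² = 0.00672
  b term: (1×0.0455)² = 0.00207
  z term: (0.5×0.0556)² = 0.000772
Total = 0.00956. Share from x = 0.00672/0.00956 = 0.703.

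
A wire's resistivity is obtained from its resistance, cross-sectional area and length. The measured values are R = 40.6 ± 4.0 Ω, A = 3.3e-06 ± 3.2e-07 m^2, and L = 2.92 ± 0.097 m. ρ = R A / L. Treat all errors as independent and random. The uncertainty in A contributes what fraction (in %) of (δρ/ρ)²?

46.5%

(δρ/ρ)² = (1·δR/R)² + (1·δA/A)² + (-1·δL/L)²
  R term: (1×0.0985)² = 0.00971
  A term: (1×0.0970)² = 0.00940
  L term: (-1×0.0332)² = 0.00110
Total = 0.0202. Share from A = 0.00940/0.0202 = 0.465.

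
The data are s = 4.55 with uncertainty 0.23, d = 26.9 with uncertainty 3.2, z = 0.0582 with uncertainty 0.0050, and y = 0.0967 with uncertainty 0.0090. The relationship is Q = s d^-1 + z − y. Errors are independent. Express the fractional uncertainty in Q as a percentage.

18.5%

Let p = s·d^-1 = 0.169. δp/p = √((1·δs/s)² + (-1·δd/d)²) = √(0.00256 + 0.0142) = 0.129, so δp = 0.0219.
Q = p + z − y: δQ = √(δp² + δz² + δy²) = √(0.000478 + 2.5e-05 + 8.1e-05) = 0.0242
Q = 0.131, so δQ/Q = 0.0242/0.131 = 0.185.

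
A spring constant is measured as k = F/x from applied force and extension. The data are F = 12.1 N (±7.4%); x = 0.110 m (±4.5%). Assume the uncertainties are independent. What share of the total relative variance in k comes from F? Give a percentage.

73.0%

(δk/k)² = (1·δF/F)² + (-1·δx/x)²
  F term: (1×0.0740)² = 0.00548
  x term: (-1×0.0450)² = 0.00202
Total = 0.00750. Share from F = 0.00548/0.00750 = 0.730.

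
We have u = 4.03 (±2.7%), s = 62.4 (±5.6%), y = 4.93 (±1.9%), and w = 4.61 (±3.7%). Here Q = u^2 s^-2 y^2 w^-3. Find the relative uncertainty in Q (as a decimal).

Q is a product of powers, so relative uncertainties combine in quadrature:
  (2·δu/u)² = (2×0.0270)² = 0.00292;  (-2·δs/s)² = (-2×0.0560)² = 0.0125;  (2·δy/y)² = (2×0.0190)² = 0.00144;  (-3·δw/w)² = (-3×0.0370)² = 0.0123
δQ/Q = √(0.0292) = 0.171

0.171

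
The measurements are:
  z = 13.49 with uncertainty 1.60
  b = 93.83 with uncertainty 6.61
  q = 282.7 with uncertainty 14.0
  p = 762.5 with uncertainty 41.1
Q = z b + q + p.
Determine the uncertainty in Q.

Let w = z·b = 1266. δw/w = √((1·δz/z)² + (1·δb/b)²) = √(0.0141 + 0.00496) = 0.138, so δw = 175.
Q = w + q + p: δQ = √(δw² + δq² + δp²) = √(30500 + 196 + 1690) = 180

180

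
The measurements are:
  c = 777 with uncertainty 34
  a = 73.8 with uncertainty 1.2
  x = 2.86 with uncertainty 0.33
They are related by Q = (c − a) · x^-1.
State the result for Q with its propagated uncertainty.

246 ± 30.8

Let u = c − a = 703. δu = √(δc² + δa²) = √(1160 + 1.44) = 34.0, so δu/u = 0.0484.
Q is then a monomial in u, x:
δQ/Q = √((δu/u)² + (-1·δx/x)²) = √(0.00234 + 0.0133) = 0.125
Q = 246, so δQ = 0.125 × 246 = 30.8.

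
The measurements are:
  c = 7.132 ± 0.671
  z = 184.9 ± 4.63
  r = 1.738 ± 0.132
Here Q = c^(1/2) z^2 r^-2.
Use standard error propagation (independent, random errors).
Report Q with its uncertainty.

30230 ± 5040

Q is a product of powers, so relative uncertainties combine in quadrature:
  (½·δc/c)² = (0.5×0.0941)² = 0.00221;  (2·δz/z)² = (2×0.0250)² = 0.00251;  (-2·δr/r)² = (-2×0.0759)² = 0.0231
δQ/Q = √(0.0278) = 0.167
Q = 30230, so δQ = 0.167 × 30230 = 5040.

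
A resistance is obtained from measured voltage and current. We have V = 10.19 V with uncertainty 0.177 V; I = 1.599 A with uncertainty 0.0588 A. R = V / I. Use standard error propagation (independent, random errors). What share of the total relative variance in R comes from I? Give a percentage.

81.8%

(δR/R)² = (1·δV/V)² + (-1·δI/I)²
  V term: (1×0.0174)² = 0.000302
  I term: (-1×0.0368)² = 0.00135
Total = 0.00165. Share from I = 0.00135/0.00165 = 0.818.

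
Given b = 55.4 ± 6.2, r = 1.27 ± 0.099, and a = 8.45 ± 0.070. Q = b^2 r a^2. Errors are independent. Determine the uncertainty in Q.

Products/powers → add relative errors in quadrature, weighted by exponent:
  (2·δb/b)² = (2×0.112)² = 0.0501;  (1·δr/r)² = (1×0.0780)² = 0.00608;  (2·δa/a)² = (2×0.00828)² = 0.000275
δQ/Q = √(0.0564) = 0.238
Q = 2.78e+05, so δQ = 0.238 × 2.78e+05 = 66100.

66100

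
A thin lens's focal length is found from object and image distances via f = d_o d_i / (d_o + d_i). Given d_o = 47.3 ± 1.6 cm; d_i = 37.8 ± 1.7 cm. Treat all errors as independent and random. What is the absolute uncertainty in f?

∂f/∂d_o = (d_i/(d_o+d_i))² = 0.197;  ∂f/∂d_i = (d_o/(d_o+d_i))² = 0.309
δf = √((∂f/∂d_o · δd_o)² + (∂f/∂d_i · δd_i)²) = √(0.0997 + 0.276) = 0.613 cm

0.613 cm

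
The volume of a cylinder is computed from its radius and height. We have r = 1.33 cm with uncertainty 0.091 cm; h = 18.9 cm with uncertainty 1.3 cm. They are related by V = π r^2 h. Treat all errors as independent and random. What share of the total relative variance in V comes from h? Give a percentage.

20.2%

(δV/V)² = (2·δr/r)² + (1·δh/h)²
  r term: (2×0.0684)² = 0.0187
  h term: (1×0.0688)² = 0.00473
Total = 0.0235. Share from h = 0.00473/0.0235 = 0.202.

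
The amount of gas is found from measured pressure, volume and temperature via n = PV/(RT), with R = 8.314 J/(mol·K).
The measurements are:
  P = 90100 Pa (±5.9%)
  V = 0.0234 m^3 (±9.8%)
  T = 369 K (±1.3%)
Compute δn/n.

0.115

Relative error in a monomial: (δn/n)² = Σ (nᵢ · δxᵢ/xᵢ)².
  (1·δP/P)² = (1×0.0590)² = 0.00348;  (1·δV/V)² = (1×0.0980)² = 0.00960;  (-1·δT/T)² = (-1×0.0130)² = 0.000169
δn/n = √(0.0133) = 0.115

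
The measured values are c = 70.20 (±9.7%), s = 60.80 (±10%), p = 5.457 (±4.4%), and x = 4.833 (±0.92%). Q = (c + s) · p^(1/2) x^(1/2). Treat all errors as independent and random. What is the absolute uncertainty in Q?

49.3

Let u = c + s = 131.0. δu = √(δc² + δs²) = √(46.4 + 37.0) = 9.13, so δu/u = 0.0697.
Q is then a monomial in u, p, x:
δQ/Q = √((δu/u)² + (½·δp/p)² + (½·δx/x)²) = √(0.00486 + 0.000484 + 2.12e-05) = 0.0732
Q = 672.8, so δQ = 0.0732 × 672.8 = 49.3.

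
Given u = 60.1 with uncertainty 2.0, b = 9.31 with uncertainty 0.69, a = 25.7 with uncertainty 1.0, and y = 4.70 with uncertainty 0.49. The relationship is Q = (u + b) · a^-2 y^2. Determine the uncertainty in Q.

0.521

Let w = u + b = 69.4. δw = √(δu² + δb²) = √(4.00 + 0.476) = 2.12, so δw/w = 0.0305.
Q is then a monomial in w, a, y:
δQ/Q = √((δw/w)² + (-2·δa/a)² + (2·δy/y)²) = √(0.000929 + 0.00606 + 0.0435) = 0.225
Q = 2.32, so δQ = 0.225 × 2.32 = 0.521.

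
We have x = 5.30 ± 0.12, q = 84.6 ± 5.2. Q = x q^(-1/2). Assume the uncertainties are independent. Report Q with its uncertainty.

Since Q is a product/quotient, work with relative uncertainties:
  (1·δx/x)² = (1×0.0226)² = 0.000513;  (−½·δq/q)² = (-0.5×0.0615)² = 0.000945
δQ/Q = √(0.00146) = 0.0382
Q = 0.576, so δQ = 0.0382 × 0.576 = 0.0220.

0.576 ± 0.0220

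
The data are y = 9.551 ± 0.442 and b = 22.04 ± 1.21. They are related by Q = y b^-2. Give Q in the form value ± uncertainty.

0.01966 ± 0.00234

Q is a product of powers, so relative uncertainties combine in quadrature:
  (1·δy/y)² = (1×0.0463)² = 0.00214;  (-2·δb/b)² = (-2×0.0549)² = 0.0121
δQ/Q = √(0.0142) = 0.119
Q = 0.01966, so δQ = 0.119 × 0.01966 = 0.00234.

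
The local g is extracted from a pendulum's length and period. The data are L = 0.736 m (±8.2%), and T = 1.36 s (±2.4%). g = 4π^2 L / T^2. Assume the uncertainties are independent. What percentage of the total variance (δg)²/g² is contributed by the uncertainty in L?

(δg/g)² = (1·δL/L)² + (-2·δT/T)²
  L term: (1×0.0820)² = 0.00672
  T term: (-2×0.0240)² = 0.00230
Total = 0.00903. Share from L = 0.00672/0.00903 = 0.745.

74.5%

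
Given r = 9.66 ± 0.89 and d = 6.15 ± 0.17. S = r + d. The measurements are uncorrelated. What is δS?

Each term contributes (cᵢ δxᵢ)² to (δS)²:
  (δr)² = 0.792;  (δd)² = 0.0289
δS = √(0.821) = 0.906

0.906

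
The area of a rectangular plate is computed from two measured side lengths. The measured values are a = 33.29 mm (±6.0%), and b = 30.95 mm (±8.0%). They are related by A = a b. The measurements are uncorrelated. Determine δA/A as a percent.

10.0%

Products/powers → add relative errors in quadrature, weighted by exponent:
  (1·δa/a)² = (1×0.0600)² = 0.00360;  (1·δb/b)² = (1×0.0800)² = 0.00640
δA/A = √(0.0100) = 0.100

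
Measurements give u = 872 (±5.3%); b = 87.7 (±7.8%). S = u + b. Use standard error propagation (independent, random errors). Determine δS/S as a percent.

4.87%

Absolute uncertainties add in quadrature for a linear combination:
  (δu)² = 2140;  (δb)² = 46.8
δS = √(2180) = 46.7
S = 960, so δS/S = 46.7/960 = 0.0487.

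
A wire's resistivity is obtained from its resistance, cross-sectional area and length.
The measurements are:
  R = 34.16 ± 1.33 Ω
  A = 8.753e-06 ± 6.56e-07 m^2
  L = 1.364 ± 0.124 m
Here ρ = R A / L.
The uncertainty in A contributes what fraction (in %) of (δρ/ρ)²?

36.5%

(δρ/ρ)² = (1·δR/R)² + (1·δA/A)² + (-1·δL/L)²
  R term: (1×0.0389)² = 0.00152
  A term: (1×0.0749)² = 0.00562
  L term: (-1×0.0909)² = 0.00826
Total = 0.0154. Share from A = 0.00562/0.0154 = 0.365.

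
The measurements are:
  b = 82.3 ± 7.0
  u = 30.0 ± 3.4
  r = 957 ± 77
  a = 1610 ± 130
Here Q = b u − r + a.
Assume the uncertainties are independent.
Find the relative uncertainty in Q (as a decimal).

Let p = b·u = 2470. δp/p = √((1·δb/b)² + (1·δu/u)²) = √(0.00723 + 0.0128) = 0.142, so δp = 350.
Q = p − r + a: δQ = √(δp² + δr² + δa²) = √(1.22e+05 + 5930 + 16900) = 381
Q = 3120, so δQ/Q = 381/3120 = 0.122.

0.122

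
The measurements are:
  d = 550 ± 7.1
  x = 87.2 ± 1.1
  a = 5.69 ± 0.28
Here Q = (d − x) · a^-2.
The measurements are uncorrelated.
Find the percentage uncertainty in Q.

Let u = d − x = 463. δu = √(δd² + δx²) = √(50.4 + 1.21) = 7.18, so δu/u = 0.0155.
Q is then a monomial in u, a:
δQ/Q = √((δu/u)² + (-2·δa/a)²) = √(0.000241 + 0.00969) = 0.0996

9.96%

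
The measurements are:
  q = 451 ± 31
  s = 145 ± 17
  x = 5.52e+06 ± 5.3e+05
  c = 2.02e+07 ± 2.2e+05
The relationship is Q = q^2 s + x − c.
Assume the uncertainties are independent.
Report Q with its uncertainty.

(1.48 ± 0.536) × 10^7

Let p = q^2·s = 2.95e+07. δp/p = √((2·δq/q)² + (1·δs/s)²) = √(0.0189 + 0.0137) = 0.181, so δp = 5.33e+06.
Q = p + x − c: δQ = √(δp² + δx² + δc²) = √(2.84e+13 + 2.81e+11 + 4.84e+10) = 5.36e+06
Q = 1.48e+07.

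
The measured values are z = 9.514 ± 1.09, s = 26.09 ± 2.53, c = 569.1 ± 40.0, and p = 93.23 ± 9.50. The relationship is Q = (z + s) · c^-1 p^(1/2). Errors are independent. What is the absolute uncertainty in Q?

Let u = z + s = 35.60. δu = √(δz² + δs²) = √(1.19 + 6.40) = 2.75, so δu/u = 0.0774.
Q is then a monomial in u, c, p:
δQ/Q = √((δu/u)² + (-1·δc/c)² + (½·δp/p)²) = √(0.00599 + 0.00494 + 0.00260) = 0.116
Q = 0.6041, so δQ = 0.116 × 0.6041 = 0.0702.

0.0702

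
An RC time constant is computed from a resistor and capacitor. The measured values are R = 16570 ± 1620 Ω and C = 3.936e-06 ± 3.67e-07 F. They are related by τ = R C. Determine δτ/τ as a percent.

13.5%

For a monomial τ ∝ R, C, fractional errors add in quadrature:
  (1·δR/R)² = (1×0.0978)² = 0.00956;  (1·δC/C)² = (1×0.0932)² = 0.00869
δτ/τ = √(0.0183) = 0.135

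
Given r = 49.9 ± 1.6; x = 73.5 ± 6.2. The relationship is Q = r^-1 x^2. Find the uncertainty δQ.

For a monomial Q ∝ r^-1, x^2, fractional errors add in quadrature:
  (-1·δr/r)² = (-1×0.0321)² = 0.00103;  (2·δx/x)² = (2×0.0844)² = 0.0285
δQ/Q = √(0.0295) = 0.172
Q = 108, so δQ = 0.172 × 108 = 18.6.

18.6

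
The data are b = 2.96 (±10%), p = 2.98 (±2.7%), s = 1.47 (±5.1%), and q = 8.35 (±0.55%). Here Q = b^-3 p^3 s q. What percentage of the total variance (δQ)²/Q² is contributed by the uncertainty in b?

(δQ/Q)² = (-3·δb/b)² + (3·δp/p)² + (1·δs/s)² + (1·δq/q)²
  b term: (-3×0.100)² = 0.0900
  p term: (3×0.0270)² = 0.00656
  s term: (1×0.0510)² = 0.00260
  q term: (1×0.00550)² = 3.03e-05
Total = 0.0992. Share from b = 0.0900/0.0992 = 0.907.

90.7%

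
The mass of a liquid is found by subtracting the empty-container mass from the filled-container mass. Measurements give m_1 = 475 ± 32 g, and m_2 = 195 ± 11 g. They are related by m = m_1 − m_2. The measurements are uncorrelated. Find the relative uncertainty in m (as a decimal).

Absolute uncertainties add in quadrature for a linear combination:
  (δm_1)² = 1020;  (δm_2)² = 121
δm = √(1140) = 33.8 g
m = 280 g, so δm/m = 33.8/280 = 0.121.

0.121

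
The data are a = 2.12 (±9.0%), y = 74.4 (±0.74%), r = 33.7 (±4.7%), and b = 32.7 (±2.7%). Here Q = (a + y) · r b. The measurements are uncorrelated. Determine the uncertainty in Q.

4620

Let u = a + y = 76.5. δu = √(δa² + δy²) = √(0.0364 + 0.303) = 0.583, so δu/u = 0.00761.
Q is then a monomial in u, r, b:
δQ/Q = √((δu/u)² + (1·δr/r)² + (1·δb/b)²) = √(5.8e-05 + 0.00221 + 0.000729) = 0.0547
Q = 84300, so δQ = 0.0547 × 84300 = 4620.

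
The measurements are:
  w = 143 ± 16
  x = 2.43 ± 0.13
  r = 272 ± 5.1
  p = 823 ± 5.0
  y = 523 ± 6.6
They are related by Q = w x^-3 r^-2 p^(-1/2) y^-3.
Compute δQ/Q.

0.203

Products/powers → add relative errors in quadrature, weighted by exponent:
  (1·δw/w)² = (1×0.112)² = 0.0125;  (-3·δx/x)² = (-3×0.0535)² = 0.0258;  (-2·δr/r)² = (-2×0.0187)² = 0.00141;  (−½·δp/p)² = (-0.5×0.00608)² = 9.23e-06;  (-3·δy/y)² = (-3×0.0126)² = 0.00143
δQ/Q = √(0.0411) = 0.203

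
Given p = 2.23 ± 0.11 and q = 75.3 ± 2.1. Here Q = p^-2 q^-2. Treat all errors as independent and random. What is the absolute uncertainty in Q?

Q is a product of powers, so relative uncertainties combine in quadrature:
  (-2·δp/p)² = (-2×0.0493)² = 0.00973;  (-2·δq/q)² = (-2×0.0279)² = 0.00311
δQ/Q = √(0.0128) = 0.113
Q = 3.55e-05, so δQ = 0.113 × 3.55e-05 = 4.02e-06.

4.02e-06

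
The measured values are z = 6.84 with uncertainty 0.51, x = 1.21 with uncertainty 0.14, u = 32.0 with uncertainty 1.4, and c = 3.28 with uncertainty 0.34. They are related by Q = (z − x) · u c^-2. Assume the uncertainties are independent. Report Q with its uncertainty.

16.7 ± 3.88

Let w = z − x = 5.63. δw = √(δz² + δx²) = √(0.260 + 0.0196) = 0.529, so δw/w = 0.0939.
Q is then a monomial in w, u, c:
δQ/Q = √((δw/w)² + (1·δu/u)² + (-2·δc/c)²) = √(0.00882 + 0.00191 + 0.0430) = 0.232
Q = 16.7, so δQ = 0.232 × 16.7 = 3.88.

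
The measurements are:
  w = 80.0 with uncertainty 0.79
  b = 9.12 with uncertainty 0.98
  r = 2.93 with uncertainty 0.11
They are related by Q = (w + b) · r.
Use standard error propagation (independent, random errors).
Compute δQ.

Let u = w + b = 89.1. δu = √(δw² + δb²) = √(0.624 + 0.960) = 1.26, so δu/u = 0.0141.
Q is then a monomial in u, r:
δQ/Q = √((δu/u)² + (1·δr/r)²) = √(0.000199 + 0.00141) = 0.0401
Q = 261, so δQ = 0.0401 × 261 = 10.5.

10.5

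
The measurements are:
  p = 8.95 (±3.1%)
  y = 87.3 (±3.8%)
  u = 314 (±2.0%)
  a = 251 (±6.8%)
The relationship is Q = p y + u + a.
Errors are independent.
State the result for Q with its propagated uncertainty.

Let w = p·y = 781. δw/w = √((1·δp/p)² + (1·δy/y)²) = √(0.000961 + 0.00144) = 0.0490, so δw = 38.3.
Q = w + u + a: δQ = √(δw² + δu² + δa²) = √(1470 + 39.4 + 291) = 42.4
Q = 1350.

1350 ± 42.4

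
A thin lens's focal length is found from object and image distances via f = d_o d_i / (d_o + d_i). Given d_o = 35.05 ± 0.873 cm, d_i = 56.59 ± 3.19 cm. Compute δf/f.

∂f/∂d_o = (d_i/(d_o+d_i))² = 0.381;  ∂f/∂d_i = (d_o/(d_o+d_i))² = 0.146
δf = √((∂f/∂d_o · δd_o)² + (∂f/∂d_i · δd_i)²) = √(0.111 + 0.218) = 0.573 cm
f = 21.64 cm, so δf/f = 0.573/21.64 = 0.0265.

0.0265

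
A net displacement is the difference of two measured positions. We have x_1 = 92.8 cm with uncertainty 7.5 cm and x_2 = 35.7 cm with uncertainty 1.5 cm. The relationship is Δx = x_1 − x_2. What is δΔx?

7.65 cm

Δx is a linear combination, so absolute uncertainties add in quadrature:
  (δx_1)² = 56.2;  (δx_2)² = 2.25
δΔx = √(58.5) = 7.65 cm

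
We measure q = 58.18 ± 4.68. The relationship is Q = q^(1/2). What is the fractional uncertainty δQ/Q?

0.0402

Since Q is a product/quotient, work with relative uncertainties:
  (½·δq/q)² = (0.5×0.0804)² = 0.00162
δQ/Q = √(0.00162) = 0.0402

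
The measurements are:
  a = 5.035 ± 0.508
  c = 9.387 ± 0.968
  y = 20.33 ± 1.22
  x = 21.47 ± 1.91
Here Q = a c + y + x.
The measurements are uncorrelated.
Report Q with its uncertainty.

Let p = a·c = 47.26. δp/p = √((1·δa/a)² + (1·δc/c)²) = √(0.0102 + 0.0106) = 0.144, so δp = 6.82.
Q = p + y + x: δQ = √(δp² + δy² + δx²) = √(46.5 + 1.49 + 3.65) = 7.19
Q = 89.06.

89.06 ± 7.19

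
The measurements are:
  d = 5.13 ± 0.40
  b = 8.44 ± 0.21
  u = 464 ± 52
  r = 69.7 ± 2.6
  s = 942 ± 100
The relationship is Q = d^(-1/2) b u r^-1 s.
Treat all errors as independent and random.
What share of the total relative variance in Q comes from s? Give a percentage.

41.2%

(δQ/Q)² = (−½·δd/d)² + (1·δb/b)² + (1·δu/u)² + (-1·δr/r)² + (1·δs/s)²
  d term: (-0.5×0.0780)² = 0.00152
  b term: (1×0.0249)² = 0.000619
  u term: (1×0.112)² = 0.0126
  r term: (-1×0.0373)² = 0.00139
  s term: (1×0.106)² = 0.0113
Total = 0.0274. Share from s = 0.0113/0.0274 = 0.412.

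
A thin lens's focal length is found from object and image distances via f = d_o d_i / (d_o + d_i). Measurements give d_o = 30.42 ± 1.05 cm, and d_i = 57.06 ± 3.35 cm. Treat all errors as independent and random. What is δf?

∂f/∂d_o = (d_i/(d_o+d_i))² = 0.425;  ∂f/∂d_i = (d_o/(d_o+d_i))² = 0.121
δf = √((∂f/∂d_o · δd_o)² + (∂f/∂d_i · δd_i)²) = √(0.200 + 0.164) = 0.603 cm

0.603 cm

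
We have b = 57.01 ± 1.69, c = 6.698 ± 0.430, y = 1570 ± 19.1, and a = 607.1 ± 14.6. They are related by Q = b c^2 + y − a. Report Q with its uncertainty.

3521 ± 338

Let p = b·c^2 = 2558. δp/p = √((1·δb/b)² + (2·δc/c)²) = √(0.000879 + 0.0165) = 0.132, so δp = 337.
Q = p + y − a: δQ = √(δp² + δy² + δa²) = √(1.14e+05 + 365 + 213) = 338
Q = 3521.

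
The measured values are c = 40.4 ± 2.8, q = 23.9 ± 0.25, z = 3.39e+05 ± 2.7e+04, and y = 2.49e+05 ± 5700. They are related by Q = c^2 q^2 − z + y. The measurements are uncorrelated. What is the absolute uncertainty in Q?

Let p = c^2·q^2 = 9.32e+05. δp/p = √((2·δc/c)² + (2·δq/q)²) = √(0.0192 + 0.000438) = 0.140, so δp = 1.31e+05.
Q = p − z + y: δQ = √(δp² + δz² + δy²) = √(1.71e+10 + 7.29e+08 + 3.25e+07) = 1.34e+05

1.34e+05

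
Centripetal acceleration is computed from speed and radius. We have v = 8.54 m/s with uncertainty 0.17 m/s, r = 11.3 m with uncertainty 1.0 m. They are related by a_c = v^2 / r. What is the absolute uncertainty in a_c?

0.626 m/s^2

Since a_c is a product/quotient, work with relative uncertainties:
  (2·δv/v)² = (2×0.0199)² = 0.00159;  (-1·δr/r)² = (-1×0.0885)² = 0.00783
δa_c/a_c = √(0.00942) = 0.0970
a_c = 6.45 m/s^2, so δa_c = 0.0970 × 6.45 = 0.626 m/s^2.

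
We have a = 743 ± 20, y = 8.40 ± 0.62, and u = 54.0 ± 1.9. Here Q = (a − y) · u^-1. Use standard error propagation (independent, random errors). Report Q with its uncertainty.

Let w = a − y = 735. δw = √(δa² + δy²) = √(400 + 0.384) = 20.0, so δw/w = 0.0272.
Q is then a monomial in w, u:
δQ/Q = √((δw/w)² + (-1·δu/u)²) = √(0.000742 + 0.00124) = 0.0445
Q = 13.6, so δQ = 0.0445 × 13.6 = 0.605.

13.6 ± 0.605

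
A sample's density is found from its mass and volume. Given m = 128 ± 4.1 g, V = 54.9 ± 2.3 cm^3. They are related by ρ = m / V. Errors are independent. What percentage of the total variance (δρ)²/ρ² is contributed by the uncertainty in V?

63.1%

(δρ/ρ)² = (1·δm/m)² + (-1·δV/V)²
  m term: (1×0.0320)² = 0.00103
  V term: (-1×0.0419)² = 0.00176
Total = 0.00278. Share from V = 0.00176/0.00278 = 0.631.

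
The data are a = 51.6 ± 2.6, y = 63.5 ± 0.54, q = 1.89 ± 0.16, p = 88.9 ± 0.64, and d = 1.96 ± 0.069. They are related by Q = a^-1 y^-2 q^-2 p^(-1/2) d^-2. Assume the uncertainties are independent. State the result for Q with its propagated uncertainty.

(3.71 ± 0.709) × 10^-8

Relative error in a monomial: (δQ/Q)² = Σ (nᵢ · δxᵢ/xᵢ)².
  (-1·δa/a)² = (-1×0.0504)² = 0.00254;  (-2·δy/y)² = (-2×0.00850)² = 0.000289;  (-2·δq/q)² = (-2×0.0847)² = 0.0287;  (−½·δp/p)² = (-0.5×0.00720)² = 1.3e-05;  (-2·δd/d)² = (-2×0.0352)² = 0.00496
δQ/Q = √(0.0365) = 0.191
Q = 3.71e-08, so δQ = 0.191 × 3.71e-08 = 7.09e-09.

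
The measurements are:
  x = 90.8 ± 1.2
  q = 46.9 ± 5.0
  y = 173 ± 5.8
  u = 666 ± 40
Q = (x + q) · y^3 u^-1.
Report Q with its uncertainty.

Let w = x + q = 138. δw = √(δx² + δq²) = √(1.44 + 25.0) = 5.14, so δw/w = 0.0373.
Q is then a monomial in w, y, u:
δQ/Q = √((δw/w)² + (3·δy/y)² + (-1·δu/u)²) = √(0.00139 + 0.0101 + 0.00361) = 0.123
Q = 1.07e+06, so δQ = 0.123 × 1.07e+06 = 1.32e+05.

(1.07 ± 0.132) × 10^6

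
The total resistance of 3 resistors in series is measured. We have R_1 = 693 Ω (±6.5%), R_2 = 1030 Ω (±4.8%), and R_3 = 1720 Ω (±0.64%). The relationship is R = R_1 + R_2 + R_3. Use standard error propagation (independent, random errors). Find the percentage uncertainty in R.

Each term contributes (cᵢ δxᵢ)² to (δR)²:
  (δR_1)² = 2030;  (δR_2)² = 2440;  (δR_3)² = 121
δR = √(4590) = 67.8 Ω
R = 3440 Ω, so δR/R = 67.8/3440 = 0.0197.

1.97%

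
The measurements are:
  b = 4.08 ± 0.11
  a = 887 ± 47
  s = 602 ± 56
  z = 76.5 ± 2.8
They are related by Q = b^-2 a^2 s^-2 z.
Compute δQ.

Relative error in a monomial: (δQ/Q)² = Σ (nᵢ · δxᵢ/xᵢ)².
  (-2·δb/b)² = (-2×0.0270)² = 0.00291;  (2·δa/a)² = (2×0.0530)² = 0.0112;  (-2·δs/s)² = (-2×0.0930)² = 0.0346;  (1·δz/z)² = (1×0.0366)² = 0.00134
δQ/Q = √(0.0501) = 0.224
Q = 9.98, so δQ = 0.224 × 9.98 = 2.23.

2.23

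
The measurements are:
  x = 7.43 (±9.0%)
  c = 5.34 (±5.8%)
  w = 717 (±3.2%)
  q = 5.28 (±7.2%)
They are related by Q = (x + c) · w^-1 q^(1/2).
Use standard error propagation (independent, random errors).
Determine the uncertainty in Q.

Let u = x + c = 12.8. δu = √(δx² + δc²) = √(0.447 + 0.0959) = 0.737, so δu/u = 0.0577.
Q is then a monomial in u, w, q:
δQ/Q = √((δu/u)² + (-1·δw/w)² + (½·δq/q)²) = √(0.00333 + 0.00102 + 0.00130) = 0.0752
Q = 0.0409, so δQ = 0.0752 × 0.0409 = 0.00308.

0.00308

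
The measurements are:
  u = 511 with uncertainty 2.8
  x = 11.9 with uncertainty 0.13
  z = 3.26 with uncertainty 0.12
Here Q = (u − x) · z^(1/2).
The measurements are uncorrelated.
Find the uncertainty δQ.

17.3

Let w = u − x = 499. δw = √(δu² + δx²) = √(7.84 + 0.0169) = 2.80, so δw/w = 0.00562.
Q is then a monomial in w, z:
δQ/Q = √((δw/w)² + (½·δz/z)²) = √(3.15e-05 + 0.000339) = 0.0192
Q = 901, so δQ = 0.0192 × 901 = 17.3.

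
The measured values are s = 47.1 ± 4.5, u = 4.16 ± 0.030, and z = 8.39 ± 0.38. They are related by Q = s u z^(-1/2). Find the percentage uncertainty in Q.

Q is a product of powers, so relative uncertainties combine in quadrature:
  (1·δs/s)² = (1×0.0955)² = 0.00913;  (1·δu/u)² = (1×0.00721)² = 5.2e-05;  (−½·δz/z)² = (-0.5×0.0453)² = 0.000513
δQ/Q = √(0.00969) = 0.0985

9.85%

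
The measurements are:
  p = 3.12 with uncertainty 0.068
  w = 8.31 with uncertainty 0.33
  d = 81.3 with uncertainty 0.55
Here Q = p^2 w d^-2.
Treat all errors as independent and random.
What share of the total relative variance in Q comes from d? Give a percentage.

(δQ/Q)² = (2·δp/p)² + (1·δw/w)² + (-2·δd/d)²
  p term: (2×0.0218)² = 0.00190
  w term: (1×0.0397)² = 0.00158
  d term: (-2×0.00677)² = 0.000183
Total = 0.00366. Share from d = 0.000183/0.00366 = 0.0500.

5.00%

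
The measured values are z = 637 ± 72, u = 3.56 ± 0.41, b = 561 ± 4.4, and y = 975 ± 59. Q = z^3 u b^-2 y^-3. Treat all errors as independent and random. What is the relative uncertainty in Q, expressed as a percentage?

40.2%

Q is a product of powers, so relative uncertainties combine in quadrature:
  (3·δz/z)² = (3×0.113)² = 0.115;  (1·δu/u)² = (1×0.115)² = 0.0133;  (-2·δb/b)² = (-2×0.00784)² = 0.000246;  (-3·δy/y)² = (-3×0.0605)² = 0.0330
δQ/Q = √(0.161) = 0.402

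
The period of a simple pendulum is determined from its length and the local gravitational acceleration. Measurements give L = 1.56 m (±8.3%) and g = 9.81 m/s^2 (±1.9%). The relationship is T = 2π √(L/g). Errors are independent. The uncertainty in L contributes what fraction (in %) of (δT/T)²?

95.0%

(δT/T)² = (½·δL/L)² + (−½·δg/g)²
  L term: (0.5×0.0830)² = 0.00172
  g term: (-0.5×0.0190)² = 9.02e-05
Total = 0.00181. Share from L = 0.00172/0.00181 = 0.950.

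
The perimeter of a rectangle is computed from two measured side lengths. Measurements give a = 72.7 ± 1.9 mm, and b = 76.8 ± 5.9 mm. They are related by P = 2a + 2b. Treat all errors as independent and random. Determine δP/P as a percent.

4.15%

Sums and differences: (δP)² = Σ (cᵢ δxᵢ)².
  (2·δa)² = 14.4;  (2·δb)² = 139
δP = √(154) = 12.4 mm
P = 299 mm, so δP/P = 12.4/299 = 0.0415.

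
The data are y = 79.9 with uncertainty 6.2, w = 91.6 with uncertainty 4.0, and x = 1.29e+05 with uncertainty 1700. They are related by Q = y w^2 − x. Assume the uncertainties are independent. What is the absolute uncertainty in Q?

78300

Let p = y·w^2 = 6.7e+05. δp/p = √((1·δy/y)² + (2·δw/w)²) = √(0.00602 + 0.00763) = 0.117, so δp = 78300.
Q = p − x: δQ = √(δp² + δx²) = √(6.13e+09 + 2.89e+06) = 78300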